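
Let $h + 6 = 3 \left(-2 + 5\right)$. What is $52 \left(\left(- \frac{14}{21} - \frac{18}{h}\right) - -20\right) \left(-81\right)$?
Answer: $-56160$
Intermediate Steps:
$h = 3$ ($h = -6 + 3 \left(-2 + 5\right) = -6 + 3 \cdot 3 = -6 + 9 = 3$)
$52 \left(\left(- \frac{14}{21} - \frac{18}{h}\right) - -20\right) \left(-81\right) = 52 \left(\left(- \frac{14}{21} - \frac{18}{3}\right) - -20\right) \left(-81\right) = 52 \left(\left(\left(-14\right) \frac{1}{21} - 6\right) + 20\right) \left(-81\right) = 52 \left(\left(- \frac{2}{3} - 6\right) + 20\right) \left(-81\right) = 52 \left(- \frac{20}{3} + 20\right) \left(-81\right) = 52 \cdot \frac{40}{3} \left(-81\right) = \frac{2080}{3} \left(-81\right) = -56160$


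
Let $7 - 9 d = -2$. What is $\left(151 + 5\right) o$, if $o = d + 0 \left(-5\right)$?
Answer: $156$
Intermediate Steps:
$d = 1$ ($d = \frac{7}{9} - - \frac{2}{9} = \frac{7}{9} + \frac{2}{9} = 1$)
$o = 1$ ($o = 1 + 0 \left(-5\right) = 1 + 0 = 1$)
$\left(151 + 5\right) o = \left(151 + 5\right) 1 = 156 \cdot 1 = 156$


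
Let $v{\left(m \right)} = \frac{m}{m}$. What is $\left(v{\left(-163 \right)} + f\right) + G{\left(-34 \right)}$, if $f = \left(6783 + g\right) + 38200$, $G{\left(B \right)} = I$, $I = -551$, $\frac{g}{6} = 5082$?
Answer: $74925$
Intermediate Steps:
$g = 30492$ ($g = 6 \cdot 5082 = 30492$)
$v{\left(m \right)} = 1$
$G{\left(B \right)} = -551$
$f = 75475$ ($f = \left(6783 + 30492\right) + 38200 = 37275 + 38200 = 75475$)
$\left(v{\left(-163 \right)} + f\right) + G{\left(-34 \right)} = \left(1 + 75475\right) - 551 = 75476 - 551 = 74925$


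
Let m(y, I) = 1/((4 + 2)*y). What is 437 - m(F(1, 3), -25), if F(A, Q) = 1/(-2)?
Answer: 1312/3 ≈ 437.33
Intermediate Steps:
F(A, Q) = -½
m(y, I) = 1/(6*y)
437 - m(F(1, 3), -25) = 437 - 1/(6*(-½)) = 437 - (-2)/6 = 437 - 1*(-⅓) = 437 + ⅓ = 1312/3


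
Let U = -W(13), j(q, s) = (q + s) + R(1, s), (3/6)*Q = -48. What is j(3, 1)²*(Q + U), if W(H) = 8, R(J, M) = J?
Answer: -2600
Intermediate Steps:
Q = -96 (Q = 2*(-48) = -96)
j(q, s) = 1 + q + s (j(q, s) = (q + s) + 1 = 1 + q + s)
U = -8 (U = -1*8 = -8)
j(3, 1)²*(Q + U) = (1 + 3 + 1)²*(-96 - 8) = 5²*(-104) = 25*(-104) = -2600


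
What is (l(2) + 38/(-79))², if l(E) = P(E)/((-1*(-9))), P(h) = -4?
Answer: 432964/505521 ≈ 0.85647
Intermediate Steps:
l(E) = -4/9 (l(E) = -4/((-1*(-9))) = -4/9)
(l(2) + 38/(-79))² = (-4/9 + 38/(-79))² = (-4/9 + 38*(-1/79))² = (-4/9 - 38/79)² = (-658/711)² = 432964/505521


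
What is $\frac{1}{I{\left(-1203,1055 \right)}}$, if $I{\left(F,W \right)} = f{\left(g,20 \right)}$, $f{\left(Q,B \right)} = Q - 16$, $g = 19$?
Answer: $\frac{1}{3} \approx 0.33333$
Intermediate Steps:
$f{\left(Q,B \right)} = -16 + Q$
$I{\left(F,W \right)} = 3$ ($I{\left(F,W \right)} = -16 + 19 = 3$)
$\frac{1}{I{\left(-1203,1055 \right)}} = \frac{1}{3}$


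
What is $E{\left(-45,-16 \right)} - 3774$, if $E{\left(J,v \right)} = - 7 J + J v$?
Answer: $-2739$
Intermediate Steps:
$E{\left(-45,-16 \right)} - 3774 = - 45 \left(-7 - 16\right) - 3774 = \left(-45\right) \left(-23\right) - 3774 = 1035 - 3774 = -2739$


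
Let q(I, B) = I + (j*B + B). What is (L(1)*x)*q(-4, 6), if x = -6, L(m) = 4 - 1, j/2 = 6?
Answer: -1332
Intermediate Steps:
j = 12 (j = 2*6 = 12)
L(m) = 3
q(I, B) = I + 13*B (q(I, B) = I + (12*B + B) = I + 13*B)
(L(1)*x)*q(-4, 6) = (3*(-6))*(-4 + 13*6) = -18*(-4 + 78) = -18*74 = -1332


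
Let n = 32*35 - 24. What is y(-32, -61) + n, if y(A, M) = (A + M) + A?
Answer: 971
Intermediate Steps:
n = 1096 (n = 1120 - 24 = 1096)
y(A, M) = M + 2*A
y(-32, -61) + n = (-61 + 2*(-32)) + 1096 = (-61 - 64) + 1096 = -125 + 1096 = 971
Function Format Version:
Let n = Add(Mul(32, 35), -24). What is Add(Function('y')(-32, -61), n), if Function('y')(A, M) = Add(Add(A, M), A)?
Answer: 971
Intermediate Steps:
n = 1096 (n = Add(1120, -24) = 1096)
Function('y')(A, M) = Add(M, Mul(2, A))
Add(Function('y')(-32, -61), n) = Add(Add(-61, Mul(2, -32)), 1096) = Add(Add(-61, -64), 1096) = Add(-125, 1096) = 971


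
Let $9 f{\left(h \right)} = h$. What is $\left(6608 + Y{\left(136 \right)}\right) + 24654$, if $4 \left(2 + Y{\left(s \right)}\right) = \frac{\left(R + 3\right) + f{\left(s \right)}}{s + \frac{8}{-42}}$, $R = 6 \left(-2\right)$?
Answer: $\frac{1069842625}{34224} \approx 31260.0$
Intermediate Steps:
$f{\left(h \right)} = \frac{h}{9}$
$R = -12$
$Y{\left(s \right)} = -2 + \frac{-9 + \frac{s}{9}}{4 \left(- \frac{4}{21} + s\right)}$ ($Y{\left(s \right)} = -2 + \frac{\left(\left(-12 + 3\right) + \frac{s}{9}\right) \frac{1}{s + \frac{8}{-42}}}{4} = -2 + \frac{\left(-9 + \frac{s}{9}\right) \frac{1}{s + 8 \left(- \frac{1}{42}\right)}}{4} = -2 + \frac{\left(-9 + \frac{s}{9}\right) \frac{1}{s - \frac{4}{21}}}{4} = -2 + \frac{\left(-9 + \frac{s}{9}\right) \frac{1}{- \frac{4}{21} + s}}{4} = -2 + \frac{\frac{1}{- \frac{4}{21} + s} \left(-9 + \frac{s}{9}\right)}{4} = -2 + \frac{-9 + \frac{s}{9}}{4 \left(- \frac{4}{21} + s\right)}$)
$\left(6608 + Y{\left(136 \right)}\right) + 24654 = \left(6608 + \frac{-471 - 67592}{12 \left(-4 + 21 \cdot 136\right)}\right) + 24654 = \left(6608 + \frac{-471 - 67592}{12 \left(-4 + 2856\right)}\right) + 24654 = \left(6608 + \frac{1}{12} \cdot \frac{1}{2852} \left(-68063\right)\right) + 24654 = \left(6608 - \frac{68063}{34224}\right) + 24654 = \frac{226084129}{34224} + 24654 = \frac{1069842625}{34224}$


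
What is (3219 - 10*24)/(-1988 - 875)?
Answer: -2979/2863 ≈ -1.0405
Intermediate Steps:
(3219 - 10*24)/(-1988 - 875) = (3219 - 240)/(-2863) = 2979*(-1/2863) = -2979/2863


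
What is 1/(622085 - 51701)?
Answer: 1/570384 ≈ 1.7532e-6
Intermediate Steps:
1/(622085 - 51701) = 1/570384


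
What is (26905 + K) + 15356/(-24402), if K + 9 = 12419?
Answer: 479674637/12201 ≈ 39314.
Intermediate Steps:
K = 12410 (K = -9 + 12419 = 12410)
(26905 + K) + 15356/(-24402) = (26905 + 12410) + 15356/(-24402) = 39315 + 15356*(-1/24402) = 39315 - 7678/12201 = 479674637/12201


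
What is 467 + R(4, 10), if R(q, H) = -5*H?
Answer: 417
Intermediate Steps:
467 + R(4, 10) = 467 - 5*10 = 467 - 50 = 417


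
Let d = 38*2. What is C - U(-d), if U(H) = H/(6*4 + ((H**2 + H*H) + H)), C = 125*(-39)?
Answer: -14015606/2875 ≈ -4875.0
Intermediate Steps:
C = -4875
d = 76
U(H) = H/(24 + H + 2*H**2) (U(H) = H/(24 + ((H**2 + H**2) + H)) = H/(24 + (2*H**2 + H)) = H/(24 + (H + 2*H**2)) = H/(24 + H + 2*H**2))
C - U(-d) = -4875 - (-1*76)/(24 - 1*76 + 2*(-1*76)**2) = -4875 - (-76)/(24 - 76 + 2*(-76)**2) = -4875 - (-76)/(24 - 76 + 2*5776) = -4875 - (-76)/(24 - 76 + 11552) = -4875 - (-76)/11500 = -4875 - 1*(-19/2875) = -4875 + 19/2875 = -14015606/2875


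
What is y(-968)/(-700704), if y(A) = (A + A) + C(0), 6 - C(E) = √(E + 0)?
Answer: 965/350352 ≈ 0.0027544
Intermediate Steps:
C(E) = 6 - √E (C(E) = 6 - √(E + 0) = 6 - √E)
y(A) = 6 + 2*A (y(A) = (A + A) + (6 - √0) = 2*A + (6 - 1*0) = 2*A + (6 + 0) = 2*A + 6 = 6 + 2*A)
y(-968)/(-700704) = (6 + 2*(-968))/(-700704) = (6 - 1936)*(-1/700704) = -1930*(-1/700704) = 965/350352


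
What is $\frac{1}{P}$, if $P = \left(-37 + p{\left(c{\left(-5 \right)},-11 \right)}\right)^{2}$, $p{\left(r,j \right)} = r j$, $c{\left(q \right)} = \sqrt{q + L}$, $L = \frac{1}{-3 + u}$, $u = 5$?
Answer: $\frac{4}{\left(74 + 33 i \sqrt{2}\right)^{2}} \approx 0.00022518 - 0.0004716 i$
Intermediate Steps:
$L = \frac{1}{2}$ ($L = \frac{1}{-3 + 5} = \frac{1}{2} \approx 0.5$)
$c{\left(q \right)} = \sqrt{\frac{1}{2} + q}$ ($c{\left(q \right)} = \sqrt{q + \frac{1}{2}} = \sqrt{\frac{1}{2} + q}$)
$p{\left(r,j \right)} = j r$
$P = \left(-37 - \frac{33 i \sqrt{2}}{2}\right)^{2}$ ($P = \left(-37 - 11 \frac{\sqrt{2 + 4 \left(-5\right)}}{2}\right)^{2} = \left(-37 - 11 \frac{\sqrt{2 - 20}}{2}\right)^{2} = \left(-37 - 11 \frac{\sqrt{-18}}{2}\right)^{2} = \left(-37 - 11 \frac{3 i \sqrt{2}}{2}\right)^{2} = \left(-37 - \frac{33 i \sqrt{2}}{2}\right)^{2} \approx 824.5 + 1726.8 i$)
$\frac{1}{P} = \frac{1}{\frac{1649}{2} + 1221 i \sqrt{2}}$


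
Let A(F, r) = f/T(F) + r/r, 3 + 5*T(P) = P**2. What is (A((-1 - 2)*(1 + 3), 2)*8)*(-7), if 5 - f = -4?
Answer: -3472/47 ≈ -73.872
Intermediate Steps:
f = 9 (f = 5 - 1*(-4) = 5 + 4 = 9)
T(P) = -3/5 + P**2/5
A(F, r) = 1 + 9/(-3/5 + F**2/5) (A(F, r) = 9/(-3/5 + F**2/5) + r/r = 9/(-3/5 + F**2/5) + 1 = 1 + 9/(-3/5 + F**2/5))
(A((-1 - 2)*(1 + 3), 2)*8)*(-7) = (((42 + ((-1 - 2)*(1 + 3))**2)/(-3 + ((-1 - 2)*(1 + 3))**2))*8)*(-7) = (((42 + (-3*4)**2)/(-3 + (-3*4)**2))*8)*(-7) = (((42 + (-12)**2)/(-3 + (-12)**2))*8)*(-7) = (((42 + 144)/(-3 + 144))*8)*(-7) = ((186/141)*8)*(-7) = (((1/141)*186)*8)*(-7) = ((62/47)*8)*(-7) = (496/47)*(-7) = -3472/47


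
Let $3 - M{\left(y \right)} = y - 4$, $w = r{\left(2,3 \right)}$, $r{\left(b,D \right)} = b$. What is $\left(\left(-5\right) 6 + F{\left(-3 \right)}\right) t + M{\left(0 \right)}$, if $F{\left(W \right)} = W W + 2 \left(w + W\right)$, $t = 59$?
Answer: $-1350$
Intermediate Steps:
$w = 2$
$F{\left(W \right)} = 4 + W^{2} + 2 W$ ($F{\left(W \right)} = W W + 2 \left(2 + W\right) = W^{2} + \left(4 + 2 W\right) = 4 + W^{2} + 2 W$)
$M{\left(y \right)} = 7 - y$ ($M{\left(y \right)} = 3 - \left(y - 4\right) = 3 - \left(-4 + y\right) = 7 - y$)
$\left(\left(-5\right) 6 + F{\left(-3 \right)}\right) t + M{\left(0 \right)} = \left(\left(-5\right) 6 + \left(4 + \left(-3\right)^{2} + 2 \left(-3\right)\right)\right) 59 + \left(7 - 0\right) = \left(-30 + \left(4 + 9 - 6\right)\right) 59 + \left(7 + 0\right) = \left(-30 + 7\right) 59 + 7 = \left(-23\right) 59 + 7 = -1357 + 7 = -1350$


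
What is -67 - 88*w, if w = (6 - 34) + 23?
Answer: 373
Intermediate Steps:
w = -5 (w = -28 + 23 = -5)
-67 - 88*w = -67 - 88*(-5) = -67 + 440 = 373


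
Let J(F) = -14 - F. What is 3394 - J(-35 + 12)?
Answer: 3385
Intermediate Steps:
3394 - J(-35 + 12) = 3394 - (-14 - (-35 + 12)) = 3394 - (-14 - 1*(-23)) = 3394 - (-14 + 23) = 3394 - 1*9 = 3394 - 9 = 3385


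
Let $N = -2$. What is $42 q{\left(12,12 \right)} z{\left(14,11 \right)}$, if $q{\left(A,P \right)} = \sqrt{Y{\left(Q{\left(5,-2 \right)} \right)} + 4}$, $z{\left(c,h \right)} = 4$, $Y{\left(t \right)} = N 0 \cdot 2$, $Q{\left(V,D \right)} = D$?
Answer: $336$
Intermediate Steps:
$Y{\left(t \right)} = 0$ ($Y{\left(t \right)} = \left(-2\right) 0 \cdot 2 = 0 \cdot 2 = 0$)
$q{\left(A,P \right)} = 2$ ($q{\left(A,P \right)} = \sqrt{0 + 4} = \sqrt{4} = 2$)
$42 q{\left(12,12 \right)} z{\left(14,11 \right)} = 42 \cdot 2 \cdot 4 = 84 \cdot 4 = 336$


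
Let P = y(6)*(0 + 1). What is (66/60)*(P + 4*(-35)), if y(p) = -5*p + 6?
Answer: -902/5 ≈ -180.40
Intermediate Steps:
y(p) = 6 - 5*p
P = -24 (P = (6 - 5*6)*(0 + 1) = (6 - 30)*1 = -24*1 = -24)
(66/60)*(P + 4*(-35)) = (66/60)*(-24 + 4*(-35)) = (66*(1/60))*(-24 - 140) = (11/10)*(-164) = -902/5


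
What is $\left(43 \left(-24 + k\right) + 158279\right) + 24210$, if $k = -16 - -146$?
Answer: $187047$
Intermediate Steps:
$k = 130$ ($k = -16 + 146 = 130$)
$\left(43 \left(-24 + k\right) + 158279\right) + 24210 = \left(43 \left(-24 + 130\right) + 158279\right) + 24210 = \left(43 \cdot 106 + 158279\right) + 24210 = \left(4558 + 158279\right) + 24210 = 162837 + 24210 = 187047$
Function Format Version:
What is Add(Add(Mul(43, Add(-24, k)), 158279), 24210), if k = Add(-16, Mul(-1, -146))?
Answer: 187047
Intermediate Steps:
k = 130 (k = Add(-16, 146) = 130)
Add(Add(Mul(43, Add(-24, k)), 158279), 24210) = Add(Add(Mul(43, Add(-24, 130)), 158279), 24210) = Add(Add(Mul(43, 106), 158279), 24210) = Add(Add(4558, 158279), 24210) = Add(162837, 24210) = 187047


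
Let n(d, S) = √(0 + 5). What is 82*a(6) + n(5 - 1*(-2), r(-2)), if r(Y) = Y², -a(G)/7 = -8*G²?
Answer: 165312 + √5 ≈ 1.6531e+5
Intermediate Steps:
a(G) = 56*G² (a(G) = -(-56)*G² = 56*G²)
n(d, S) = √5
82*a(6) + n(5 - 1*(-2), r(-2)) = 82*(56*6²) + √5 = 82*(56*36) + √5 = 82*2016 + √5 = 165312 + √5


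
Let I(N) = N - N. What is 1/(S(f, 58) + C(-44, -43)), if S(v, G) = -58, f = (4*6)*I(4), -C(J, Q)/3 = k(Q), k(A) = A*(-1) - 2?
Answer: -1/181 ≈ -0.0055249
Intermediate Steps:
k(A) = -2 - A (k(A) = -A - 2 = -2 - A)
C(J, Q) = 6 + 3*Q (C(J, Q) = -3*(-2 - Q) = 6 + 3*Q)
I(N) = 0
f = 0 (f = (4*6)*0 = 24*0 = 0)
1/(S(f, 58) + C(-44, -43)) = 1/(-58 + (6 + 3*(-43))) = 1/(-58 + (6 - 129)) = 1/(-58 - 123) = 1/(-181) = -1/181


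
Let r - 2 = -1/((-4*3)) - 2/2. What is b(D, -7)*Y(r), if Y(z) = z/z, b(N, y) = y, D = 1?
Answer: -7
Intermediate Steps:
r = 13/12 (r = 2 + (-1/((-4*3)) - 2/2) = 2 + (-1/(-12) - 2*1/2) = 2 + (-1*(-1/12) - 1) = 2 + (1/12 - 1) = 2 - 11/12 = 13/12 ≈ 1.0833)
Y(z) = 1
b(D, -7)*Y(r) = -7*1 = -7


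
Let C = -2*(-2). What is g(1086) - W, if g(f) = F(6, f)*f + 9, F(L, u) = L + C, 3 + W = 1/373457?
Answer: 4060224503/373457 ≈ 10872.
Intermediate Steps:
C = 4
W = -1120370/373457 (W = -3 + 1/373457 = -1120370/373457 ≈ -3.0000)
F(L, u) = 4 + L (F(L, u) = L + 4 = 4 + L)
g(f) = 9 + 10*f (g(f) = (4 + 6)*f + 9 = 10*f + 9 = 9 + 10*f)
g(1086) - W = (9 + 10*1086) - 1*(-1120370/373457) = (9 + 10860) + 1120370/373457 = 10869 + 1120370/373457 = 4060224503/373457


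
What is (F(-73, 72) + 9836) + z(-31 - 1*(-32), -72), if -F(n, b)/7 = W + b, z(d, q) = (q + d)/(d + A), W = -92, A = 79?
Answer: 798009/80 ≈ 9975.1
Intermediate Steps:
z(d, q) = (d + q)/(79 + d) (z(d, q) = (q + d)/(d + 79) = (d + q)/(79 + d))
F(n, b) = 644 - 7*b (F(n, b) = -7*(-92 + b) = 644 - 7*b)
(F(-73, 72) + 9836) + z(-31 - 1*(-32), -72) = ((644 - 7*72) + 9836) + ((-31 - 1*(-32)) - 72)/(79 + (-31 - 1*(-32))) = ((644 - 504) + 9836) + ((-31 + 32) - 72)/(79 + (-31 + 32)) = (140 + 9836) + (1 - 72)/(79 + 1) = 9976 - 71/80 = 798009/80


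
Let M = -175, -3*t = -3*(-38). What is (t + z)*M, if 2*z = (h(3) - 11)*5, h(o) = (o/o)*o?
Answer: 10150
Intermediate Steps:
h(o) = o (h(o) = 1*o = o)
t = -38 (t = -(-1)*(-38) = -⅓*114 = -38)
z = -20 (z = ((3 - 11)*5)/2 = (-8*5)/2 = (½)*(-40) = -20)
(t + z)*M = (-38 - 20)*(-175) = -58*(-175) = 10150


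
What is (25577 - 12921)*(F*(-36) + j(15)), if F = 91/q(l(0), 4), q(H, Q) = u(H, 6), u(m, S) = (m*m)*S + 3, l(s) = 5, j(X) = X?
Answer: -1379504/17 ≈ -81147.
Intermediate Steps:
u(m, S) = 3 + S*m**2 (u(m, S) = m**2*S + 3 = S*m**2 + 3 = 3 + S*m**2)
q(H, Q) = 3 + 6*H**2
F = 91/153 (F = 91/(3 + 6*5**2) = 91/(3 + 6*25) = 91/(3 + 150) = 91/153 ≈ 0.59477)
(25577 - 12921)*(F*(-36) + j(15)) = (25577 - 12921)*((91/153)*(-36) + 15) = 12656*(-364/17 + 15) = 12656*(-109/17) = -1379504/17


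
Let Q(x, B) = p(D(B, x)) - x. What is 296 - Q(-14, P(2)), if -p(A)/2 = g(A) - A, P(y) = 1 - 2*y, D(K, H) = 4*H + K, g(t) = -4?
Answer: 392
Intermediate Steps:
D(K, H) = K + 4*H
p(A) = 8 + 2*A (p(A) = -2*(-4 - A) = 8 + 2*A)
Q(x, B) = 8 + 2*B + 7*x (Q(x, B) = (8 + 2*(B + 4*x)) - x = (8 + (2*B + 8*x)) - x = (8 + 2*B + 8*x) - x = 8 + 2*B + 7*x)
296 - Q(-14, P(2)) = 296 - (8 + 2*(1 - 2*2) + 7*(-14)) = 296 - (8 + 2*(1 - 4) - 98) = 296 - (8 + 2*(-3) - 98) = 296 - (8 - 6 - 98) = 296 - 1*(-96) = 296 + 96 = 392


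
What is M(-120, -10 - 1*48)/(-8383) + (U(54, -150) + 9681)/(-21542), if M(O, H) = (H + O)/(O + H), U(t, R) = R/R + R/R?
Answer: -81194131/180586586 ≈ -0.44961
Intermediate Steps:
U(t, R) = 2 (U(t, R) = 1 + 1 = 2)
M(O, H) = 1 (M(O, H) = (H + O)/(H + O) = 1)
M(-120, -10 - 1*48)/(-8383) + (U(54, -150) + 9681)/(-21542) = 1/(-8383) + (2 + 9681)/(-21542) = 1*(-1/8383) + 9683*(-1/21542) = -1/8383 - 9683/21542 = -81194131/180586586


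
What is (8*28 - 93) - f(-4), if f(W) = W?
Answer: 135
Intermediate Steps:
(8*28 - 93) - f(-4) = (8*28 - 93) - 1*(-4) = (224 - 93) + 4 = 131 + 4 = 135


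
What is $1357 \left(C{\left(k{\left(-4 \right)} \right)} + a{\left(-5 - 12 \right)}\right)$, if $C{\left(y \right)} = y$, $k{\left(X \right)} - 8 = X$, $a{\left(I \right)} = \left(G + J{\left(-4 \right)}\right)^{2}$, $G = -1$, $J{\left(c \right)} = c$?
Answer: $39353$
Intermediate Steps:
$a{\left(I \right)} = 25$ ($a{\left(I \right)} = \left(-1 - 4\right)^{2} = \left(-5\right)^{2} = 25$)
$k{\left(X \right)} = 8 + X$
$1357 \left(C{\left(k{\left(-4 \right)} \right)} + a{\left(-5 - 12 \right)}\right) = 1357 \left(\left(8 - 4\right) + 25\right) = 1357 \left(4 + 25\right) = 1357 \cdot 29 = 39353$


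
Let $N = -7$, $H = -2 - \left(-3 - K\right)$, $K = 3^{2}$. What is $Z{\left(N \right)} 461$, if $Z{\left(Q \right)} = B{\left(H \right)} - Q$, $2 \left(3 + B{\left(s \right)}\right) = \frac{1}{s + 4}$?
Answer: $\frac{52093}{28} \approx 1860.5$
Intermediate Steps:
$K = 9$
$H = 10$ ($H = -2 - \left(-3 - 9\right) = -2 - -12 = -2 + 12 = 10$)
$B{\left(s \right)} = -3 + \frac{1}{2 \left(4 + s\right)}$ ($B{\left(s \right)} = -3 + \frac{1}{2 \left(s + 4\right)} = -3 + \frac{1}{2 \left(4 + s\right)}$)
$Z{\left(Q \right)} = - \frac{83}{28} - Q$ ($Z{\left(Q \right)} = \frac{-23 - 60}{2 \left(4 + 10\right)} - Q = \frac{-23 - 60}{2 \cdot 14} - Q = \frac{1}{2} \cdot \frac{1}{14} \left(-83\right) - Q = - \frac{83}{28} - Q$)
$Z{\left(N \right)} 461 = \left(- \frac{83}{28} - -7\right) 461 = \left(- \frac{83}{28} + 7\right) 461 = \frac{113}{28} \cdot 461 = \frac{52093}{28}$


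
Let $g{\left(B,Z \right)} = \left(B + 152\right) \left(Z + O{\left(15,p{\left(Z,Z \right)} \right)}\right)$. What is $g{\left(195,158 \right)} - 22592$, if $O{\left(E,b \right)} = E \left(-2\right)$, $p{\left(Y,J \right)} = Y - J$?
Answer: $21824$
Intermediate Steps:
$O{\left(E,b \right)} = - 2 E$
$g{\left(B,Z \right)} = \left(-30 + Z\right) \left(152 + B\right)$ ($g{\left(B,Z \right)} = \left(B + 152\right) \left(Z - 30\right) = \left(152 + B\right) \left(Z - 30\right) = \left(152 + B\right) \left(-30 + Z\right) = \left(-30 + Z\right) \left(152 + B\right)$)
$g{\left(195,158 \right)} - 22592 = \left(-4560 - 5850 + 152 \cdot 158 + 195 \cdot 158\right) - 22592 = \left(-4560 - 5850 + 24016 + 30810\right) - 22592 = 44416 - 22592 = 21824$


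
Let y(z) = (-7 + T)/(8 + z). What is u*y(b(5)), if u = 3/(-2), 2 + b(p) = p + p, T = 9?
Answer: -3/16 ≈ -0.18750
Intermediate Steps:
b(p) = -2 + 2*p (b(p) = -2 + (p + p) = -2 + 2*p)
y(z) = 2/(8 + z) (y(z) = (-7 + 9)/(8 + z) = 2/(8 + z))
u = -3/2 (u = 3*(-½) = -3/2 ≈ -1.5000)
u*y(b(5)) = -3/(8 + (-2 + 2*5)) = -3/(8 + (-2 + 10)) = -3/(8 + 8) = -3/16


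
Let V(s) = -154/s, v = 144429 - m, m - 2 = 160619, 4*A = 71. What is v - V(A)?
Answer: -1149016/71 ≈ -16183.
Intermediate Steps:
A = 71/4 (A = (¼)*71 = 71/4 ≈ 17.750)
m = 160621 (m = 2 + 160619 = 160621)
v = -16192 (v = 144429 - 1*160621 = 144429 - 160621 = -16192)
v - V(A) = -16192 - (-154)/71/4 = -16192 - (-154)*4/71 = -16192 - 1*(-616/71) = -16192 + 616/71 = -1149016/71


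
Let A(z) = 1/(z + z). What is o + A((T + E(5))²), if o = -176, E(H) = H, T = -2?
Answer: -3167/18 ≈ -175.94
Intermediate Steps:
A(z) = 1/(2*z)
o + A((T + E(5))²) = -176 + 1/(2*((-2 + 5)²)) = -176 + 1/(2*(3²)) = -176 + (½)/9 = -176 + (½)*(⅑) = -176 + 1/18 = -3167/18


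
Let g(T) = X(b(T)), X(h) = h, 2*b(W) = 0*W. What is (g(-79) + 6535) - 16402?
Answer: -9867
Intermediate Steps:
b(W) = 0 (b(W) = (0*W)/2 = (½)*0 = 0)
g(T) = 0
(g(-79) + 6535) - 16402 = (0 + 6535) - 16402 = 6535 - 16402 = -9867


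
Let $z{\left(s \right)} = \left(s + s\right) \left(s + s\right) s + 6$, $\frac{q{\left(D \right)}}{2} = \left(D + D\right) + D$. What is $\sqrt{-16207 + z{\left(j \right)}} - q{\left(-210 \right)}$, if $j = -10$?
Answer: $1260 + i \sqrt{20201} \approx 1260.0 + 142.13 i$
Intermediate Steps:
$q{\left(D \right)} = 6 D$ ($q{\left(D \right)} = 2 \left(\left(D + D\right) + D\right) = 2 \left(2 D + D\right) = 2 \cdot 3 D = 6 D$)
$z{\left(s \right)} = 6 + 4 s^{3}$ ($z{\left(s \right)} = 2 s 2 s s + 6 = 4 s^{2} s + 6 = 4 s^{3} + 6 = 6 + 4 s^{3}$)
$\sqrt{-16207 + z{\left(j \right)}} - q{\left(-210 \right)} = \sqrt{-16207 + \left(6 + 4 \left(-10\right)^{3}\right)} - 6 \left(-210\right) = \sqrt{-16207 + \left(6 + 4 \left(-1000\right)\right)} - -1260 = \sqrt{-16207 + \left(6 - 4000\right)} + 1260 = \sqrt{-16207 - 3994} + 1260 = \sqrt{-20201} + 1260 = i \sqrt{20201} + 1260 = 1260 + i \sqrt{20201}$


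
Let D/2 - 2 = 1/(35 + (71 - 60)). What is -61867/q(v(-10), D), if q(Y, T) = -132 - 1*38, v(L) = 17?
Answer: 61867/170 ≈ 363.92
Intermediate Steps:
D = 93/23 (D = 4 + 2/(35 + (71 - 60)) = 4 + 2/(35 + 11) = 4 + 2/46 = 4 + 2*(1/46) = 4 + 1/23 = 93/23 ≈ 4.0435)
q(Y, T) = -170 (q(Y, T) = -132 - 38 = -170)
-61867/q(v(-10), D) = -61867/(-170) = -61867*(-1/170) = 61867/170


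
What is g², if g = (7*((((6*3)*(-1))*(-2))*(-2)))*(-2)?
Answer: 1016064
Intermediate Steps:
g = 1008 (g = (7*(((18*(-1))*(-2))*(-2)))*(-2) = (7*(-18*(-2)*(-2)))*(-2) = (7*(36*(-2)))*(-2) = (7*(-72))*(-2) = -504*(-2) = 1008)
g² = 1008² = 1016064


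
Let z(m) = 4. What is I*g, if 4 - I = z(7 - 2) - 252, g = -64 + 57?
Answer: -1764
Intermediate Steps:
g = -7
I = 252 (I = 4 - (4 - 252) = 4 - 1*(-248) = 4 + 248 = 252)
I*g = 252*(-7) = -1764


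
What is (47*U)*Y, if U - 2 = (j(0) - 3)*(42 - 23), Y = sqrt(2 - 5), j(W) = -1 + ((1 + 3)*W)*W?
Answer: -3478*I*sqrt(3) ≈ -6024.1*I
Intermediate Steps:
j(W) = -1 + 4*W**2 (j(W) = -1 + (4*W)*W = -1 + 4*W**2)
Y = I*sqrt(3) (Y = sqrt(-3) = I*sqrt(3) ≈ 1.732*I)
U = -74 (U = 2 + ((-1 + 4*0**2) - 3)*(42 - 23) = 2 + ((-1 + 4*0) - 3)*19 = 2 + ((-1 + 0) - 3)*19 = 2 + (-1 - 3)*19 = 2 - 4*19 = 2 - 76 = -74)
(47*U)*Y = (47*(-74))*(I*sqrt(3)) = -3478*I*sqrt(3)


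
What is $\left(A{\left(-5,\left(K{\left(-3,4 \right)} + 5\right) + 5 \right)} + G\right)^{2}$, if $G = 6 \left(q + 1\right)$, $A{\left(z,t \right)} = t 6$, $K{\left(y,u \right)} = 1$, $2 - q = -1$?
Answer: $8100$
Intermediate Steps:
$q = 3$ ($q = 2 - -1 = 2 + 1 = 3$)
$A{\left(z,t \right)} = 6 t$
$G = 24$ ($G = 6 \left(3 + 1\right) = 6 \cdot 4 = 24$)
$\left(A{\left(-5,\left(K{\left(-3,4 \right)} + 5\right) + 5 \right)} + G\right)^{2} = \left(6 \left(\left(1 + 5\right) + 5\right) + 24\right)^{2} = \left(6 \left(6 + 5\right) + 24\right)^{2} = \left(6 \cdot 11 + 24\right)^{2} = \left(66 + 24\right)^{2} = 90^{2} = 8100$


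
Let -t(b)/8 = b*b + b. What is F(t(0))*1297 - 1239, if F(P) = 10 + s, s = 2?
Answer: 14325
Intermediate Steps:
t(b) = -8*b - 8*b² (t(b) = -8*(b*b + b) = -8*(b² + b) = -8*(b + b²) = -8*b - 8*b²)
F(P) = 12 (F(P) = 10 + 2 = 12)
F(t(0))*1297 - 1239 = 12*1297 - 1239 = 15564 - 1239 = 14325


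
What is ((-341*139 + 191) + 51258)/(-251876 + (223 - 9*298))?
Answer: -810/50867 ≈ -0.015924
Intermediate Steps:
((-341*139 + 191) + 51258)/(-251876 + (223 - 9*298)) = ((-47399 + 191) + 51258)/(-251876 + (223 - 2682)) = (-47208 + 51258)/(-251876 - 2459) = 4050/(-254335) = 4050*(-1/254335) = -810/50867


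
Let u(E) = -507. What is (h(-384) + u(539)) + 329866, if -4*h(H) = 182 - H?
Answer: 658435/2 ≈ 3.2922e+5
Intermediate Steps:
h(H) = -91/2 + H/4 (h(H) = -(182 - H)/4 = -91/2 + H/4)
(h(-384) + u(539)) + 329866 = ((-91/2 + (¼)*(-384)) - 507) + 329866 = ((-91/2 - 96) - 507) + 329866 = (-283/2 - 507) + 329866 = -1297/2 + 329866 = 658435/2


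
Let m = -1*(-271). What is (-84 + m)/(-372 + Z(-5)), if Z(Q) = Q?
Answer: -187/377 ≈ -0.49602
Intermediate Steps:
m = 271
(-84 + m)/(-372 + Z(-5)) = (-84 + 271)/(-372 - 5) = 187/(-377) = 187*(-1/377) = -187/377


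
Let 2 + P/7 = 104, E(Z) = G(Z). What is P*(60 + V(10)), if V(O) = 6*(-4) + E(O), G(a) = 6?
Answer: 29988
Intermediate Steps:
E(Z) = 6
P = 714 (P = -14 + 7*104 = -14 + 728 = 714)
V(O) = -18 (V(O) = 6*(-4) + 6 = -24 + 6 = -18)
P*(60 + V(10)) = 714*(60 - 18) = 714*42 = 29988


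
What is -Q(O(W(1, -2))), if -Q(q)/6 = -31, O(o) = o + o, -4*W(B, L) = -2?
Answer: -186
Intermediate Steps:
W(B, L) = 1/2 (W(B, L) = -1/4*(-2) = 1/2)
O(o) = 2*o
Q(q) = 186 (Q(q) = -6*(-31) = 186)
-Q(O(W(1, -2))) = -1*186 = -186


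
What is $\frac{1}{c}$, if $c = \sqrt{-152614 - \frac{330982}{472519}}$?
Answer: $- \frac{i \sqrt{2129682873265457}}{18028336412} \approx - 0.0025598 i$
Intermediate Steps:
$c = \frac{4 i \sqrt{2129682873265457}}{472519}$ ($c = \sqrt{-152614 - \frac{330982}{472519}} = \sqrt{- \frac{72113345648}{472519}} = \frac{4 i \sqrt{2129682873265457}}{472519} \approx 390.66 i$)
$\frac{1}{c} = \frac{1}{\frac{4}{472519} i \sqrt{2129682873265457}} = - \frac{i \sqrt{2129682873265457}}{18028336412}$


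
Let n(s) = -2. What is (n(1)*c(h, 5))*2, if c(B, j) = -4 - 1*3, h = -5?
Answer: 28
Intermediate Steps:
c(B, j) = -7 (c(B, j) = -4 - 3 = -7)
(n(1)*c(h, 5))*2 = -2*(-7)*2 = 14*2 = 28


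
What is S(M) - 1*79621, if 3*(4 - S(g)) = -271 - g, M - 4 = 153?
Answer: -238423/3 ≈ -79474.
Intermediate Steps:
M = 157 (M = 4 + 153 = 157)
S(g) = 283/3 + g/3 (S(g) = 4 - (-271 - g)/3 = 4 + (271/3 + g/3) = 283/3 + g/3)
S(M) - 1*79621 = (283/3 + (⅓)*157) - 1*79621 = (283/3 + 157/3) - 79621 = 440/3 - 79621 = -238423/3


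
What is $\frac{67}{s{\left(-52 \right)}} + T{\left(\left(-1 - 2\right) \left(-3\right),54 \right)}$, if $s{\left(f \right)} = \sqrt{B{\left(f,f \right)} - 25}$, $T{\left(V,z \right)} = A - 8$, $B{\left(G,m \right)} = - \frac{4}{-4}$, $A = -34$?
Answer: $-42 - \frac{67 i \sqrt{6}}{12} \approx -42.0 - 13.676 i$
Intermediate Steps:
$B{\left(G,m \right)} = 1$ ($B{\left(G,m \right)} = \left(-4\right) \left(- \frac{1}{4}\right) = 1$)
$T{\left(V,z \right)} = -42$ ($T{\left(V,z \right)} = -34 - 8 = -42$)
$s{\left(f \right)} = 2 i \sqrt{6}$ ($s{\left(f \right)} = \sqrt{1 - 25} = \sqrt{-24} = 2 i \sqrt{6}$)
$\frac{67}{s{\left(-52 \right)}} + T{\left(\left(-1 - 2\right) \left(-3\right),54 \right)} = \frac{67}{2 i \sqrt{6}} - 42 = 67 \left(- \frac{i \sqrt{6}}{12}\right) - 42 = - \frac{67 i \sqrt{6}}{12} - 42 = -42 - \frac{67 i \sqrt{6}}{12}$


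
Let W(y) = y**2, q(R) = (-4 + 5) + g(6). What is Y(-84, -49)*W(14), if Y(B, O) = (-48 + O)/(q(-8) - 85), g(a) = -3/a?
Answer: 38024/169 ≈ 224.99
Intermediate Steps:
q(R) = 1/2 (q(R) = (-4 + 5) - 3/6 = 1 - 3*1/6 = 1 - 1/2 = 1/2)
Y(B, O) = 96/169 - 2*O/169 (Y(B, O) = (-48 + O)/(1/2 - 85) = (-48 + O)/(-169/2) = (-48 + O)*(-2/169) = 96/169 - 2*O/169)
Y(-84, -49)*W(14) = (96/169 - 2/169*(-49))*14**2 = (96/169 + 98/169)*196 = (194/169)*196 = 38024/169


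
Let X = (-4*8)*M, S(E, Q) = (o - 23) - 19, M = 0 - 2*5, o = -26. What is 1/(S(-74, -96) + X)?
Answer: 1/252 ≈ 0.0039683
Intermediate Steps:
M = -10 (M = 0 - 10 = -10)
S(E, Q) = -68 (S(E, Q) = (-26 - 23) - 19 = -49 - 19 = -68)
X = 320 (X = -4*8*(-10) = -32*(-10) = 320)
1/(S(-74, -96) + X) = 1/(-68 + 320) = 1/252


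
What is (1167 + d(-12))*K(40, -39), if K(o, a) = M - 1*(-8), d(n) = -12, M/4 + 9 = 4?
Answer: -13860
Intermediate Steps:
M = -20 (M = -36 + 4*4 = -36 + 16 = -20)
K(o, a) = -12 (K(o, a) = -20 - 1*(-8) = -20 + 8 = -12)
(1167 + d(-12))*K(40, -39) = (1167 - 12)*(-12) = 1155*(-12) = -13860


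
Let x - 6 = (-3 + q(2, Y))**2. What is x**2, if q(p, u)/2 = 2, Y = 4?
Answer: 49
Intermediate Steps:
q(p, u) = 4 (q(p, u) = 2*2 = 4)
x = 7 (x = 6 + (-3 + 4)**2 = 6 + 1**2 = 6 + 1 = 7)
x**2 = 7**2 = 49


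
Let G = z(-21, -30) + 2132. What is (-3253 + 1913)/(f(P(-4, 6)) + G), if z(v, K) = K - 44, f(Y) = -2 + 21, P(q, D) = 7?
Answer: -20/31 ≈ -0.64516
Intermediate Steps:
f(Y) = 19
z(v, K) = -44 + K
G = 2058 (G = (-44 - 30) + 2132 = -74 + 2132 = 2058)
(-3253 + 1913)/(f(P(-4, 6)) + G) = (-3253 + 1913)/(19 + 2058) = -1340/2077 = -1340*1/2077 = -20/31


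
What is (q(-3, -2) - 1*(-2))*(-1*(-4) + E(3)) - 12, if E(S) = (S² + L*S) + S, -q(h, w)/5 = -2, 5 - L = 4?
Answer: 216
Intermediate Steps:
L = 1 (L = 5 - 1*4 = 5 - 4 = 1)
q(h, w) = 10 (q(h, w) = -5*(-2) = 10)
E(S) = S² + 2*S (E(S) = (S² + 1*S) + S = (S² + S) + S = (S + S²) + S = S² + 2*S)
(q(-3, -2) - 1*(-2))*(-1*(-4) + E(3)) - 12 = (10 - 1*(-2))*(-1*(-4) + 3*(2 + 3)) - 12 = (10 + 2)*(4 + 3*5) - 12 = 12*(4 + 15) - 12 = 12*19 - 12 = 228 - 12 = 216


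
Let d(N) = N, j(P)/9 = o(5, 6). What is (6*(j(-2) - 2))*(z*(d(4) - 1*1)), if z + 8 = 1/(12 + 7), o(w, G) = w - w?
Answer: 5436/19 ≈ 286.11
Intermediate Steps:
o(w, G) = 0
j(P) = 0 (j(P) = 9*0 = 0)
z = -151/19 (z = -8 + 1/(12 + 7) = -8 + 1/19 = -151/19 ≈ -7.9474)
(6*(j(-2) - 2))*(z*(d(4) - 1*1)) = (6*(0 - 2))*(-151*(4 - 1*1)/19) = (6*(-2))*(-151*(4 - 1)/19) = -(-1812)*3/19 = -12*(-453/19) = 5436/19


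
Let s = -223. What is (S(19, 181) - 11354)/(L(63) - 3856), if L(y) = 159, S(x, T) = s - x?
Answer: 11596/3697 ≈ 3.1366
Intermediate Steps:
S(x, T) = -223 - x
(S(19, 181) - 11354)/(L(63) - 3856) = ((-223 - 1*19) - 11354)/(159 - 3856) = ((-223 - 19) - 11354)/(-3697) = (-242 - 11354)*(-1/3697) = -11596*(-1/3697) = 11596/3697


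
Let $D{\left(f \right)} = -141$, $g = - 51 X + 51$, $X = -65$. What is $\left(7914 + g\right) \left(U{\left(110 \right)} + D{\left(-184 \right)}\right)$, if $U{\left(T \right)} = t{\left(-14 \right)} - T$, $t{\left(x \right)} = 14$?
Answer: $-2673360$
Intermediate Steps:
$g = 3366$ ($g = \left(-51\right) \left(-65\right) + 51 = 3315 + 51 = 3366$)
$U{\left(T \right)} = 14 - T$
$\left(7914 + g\right) \left(U{\left(110 \right)} + D{\left(-184 \right)}\right) = \left(7914 + 3366\right) \left(\left(14 - 110\right) - 141\right) = 11280 \left(\left(14 - 110\right) - 141\right) = 11280 \left(-96 - 141\right) = 11280 \left(-237\right) = -2673360$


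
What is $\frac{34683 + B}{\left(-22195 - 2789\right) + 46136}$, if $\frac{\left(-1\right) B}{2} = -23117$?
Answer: $\frac{80917}{21152} \approx 3.8255$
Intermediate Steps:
$B = 46234$ ($B = \left(-2\right) \left(-23117\right) = 46234$)
$\frac{34683 + B}{\left(-22195 - 2789\right) + 46136} = \frac{34683 + 46234}{\left(-22195 - 2789\right) + 46136} = \frac{80917}{-24984 + 46136} = \frac{80917}{21152}$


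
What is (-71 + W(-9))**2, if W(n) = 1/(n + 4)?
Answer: 126736/25 ≈ 5069.4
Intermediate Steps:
W(n) = 1/(4 + n)
(-71 + W(-9))**2 = (-71 + 1/(4 - 9))**2 = (-71 + 1/(-5))**2 = (-71 - 1/5)**2 = (-356/5)**2 = 126736/25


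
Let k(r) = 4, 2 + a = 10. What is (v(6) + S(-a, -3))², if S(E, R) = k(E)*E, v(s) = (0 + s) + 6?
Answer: 400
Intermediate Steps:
a = 8 (a = -2 + 10 = 8)
v(s) = 6 + s (v(s) = s + 6 = 6 + s)
S(E, R) = 4*E
(v(6) + S(-a, -3))² = ((6 + 6) + 4*(-1*8))² = (12 + 4*(-8))² = (12 - 32)² = (-20)² = 400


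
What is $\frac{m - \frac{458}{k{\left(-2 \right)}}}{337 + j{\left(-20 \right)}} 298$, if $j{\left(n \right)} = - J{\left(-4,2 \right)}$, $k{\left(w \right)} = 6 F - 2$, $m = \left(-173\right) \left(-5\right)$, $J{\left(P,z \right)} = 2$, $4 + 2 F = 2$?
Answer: $\frac{549661}{670} \approx 820.39$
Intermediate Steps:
$F = -1$ ($F = -2 + \frac{1}{2} \cdot 2 = -2 + 1 = -1$)
$m = 865$
$k{\left(w \right)} = -8$ ($k{\left(w \right)} = 6 \left(-1\right) - 2 = -6 - 2 = -8$)
$j{\left(n \right)} = -2$ ($j{\left(n \right)} = \left(-1\right) 2 = -2$)
$\frac{m - \frac{458}{k{\left(-2 \right)}}}{337 + j{\left(-20 \right)}} 298 = \frac{865 - \frac{458}{-8}}{337 - 2} \cdot 298 = \frac{865 - - \frac{229}{4}}{335} \cdot 298 = \left(865 + \frac{229}{4}\right) \frac{1}{335} \cdot 298 = \frac{3689}{4} \cdot \frac{1}{335} \cdot 298 = \frac{3689}{1340} \cdot 298 = \frac{549661}{670}$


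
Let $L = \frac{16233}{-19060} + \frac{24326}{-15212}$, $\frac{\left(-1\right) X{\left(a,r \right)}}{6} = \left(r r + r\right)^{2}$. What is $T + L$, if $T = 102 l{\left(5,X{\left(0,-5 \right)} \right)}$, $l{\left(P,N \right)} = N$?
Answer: $- \frac{17744549711489}{72485180} \approx -2.448 \cdot 10^{5}$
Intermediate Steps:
$X{\left(a,r \right)} = - 6 \left(r + r^{2}\right)^{2}$ ($X{\left(a,r \right)} = - 6 \left(r r + r\right)^{2} = - 6 \left(r^{2} + r\right)^{2} = - 6 \left(r + r^{2}\right)^{2}$)
$T = -244800$ ($T = 102 \left(- 6 \left(-5\right)^{2} \left(1 - 5\right)^{2}\right) = 102 \left(\left(-6\right) 25 \left(-4\right)^{2}\right) = 102 \left(\left(-6\right) 25 \cdot 16\right) = 102 \left(-2400\right) = -244800$)
$L = - \frac{177647489}{72485180}$ ($L = 16233 \left(- \frac{1}{19060}\right) + 24326 \left(- \frac{1}{15212}\right) = - \frac{16233}{19060} - \frac{12163}{7606} = - \frac{177647489}{72485180} \approx -2.4508$)
$T + L = -244800 - \frac{177647489}{72485180} = - \frac{17744549711489}{72485180}$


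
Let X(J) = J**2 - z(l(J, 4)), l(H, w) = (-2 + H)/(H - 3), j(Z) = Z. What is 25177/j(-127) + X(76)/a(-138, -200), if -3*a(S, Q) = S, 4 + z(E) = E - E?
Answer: -212041/2921 ≈ -72.592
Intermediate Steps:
l(H, w) = (-2 + H)/(-3 + H)
z(E) = -4 (z(E) = -4 + (E - E) = -4 + 0 = -4)
X(J) = 4 + J**2 (X(J) = J**2 - 1*(-4) = J**2 + 4 = 4 + J**2)
a(S, Q) = -S/3
25177/j(-127) + X(76)/a(-138, -200) = 25177/(-127) + (4 + 76**2)/((-1/3*(-138))) = 25177*(-1/127) + (4 + 5776)/46 = -25177/127 + 5780*(1/46) = -25177/127 + 2890/23 = -212041/2921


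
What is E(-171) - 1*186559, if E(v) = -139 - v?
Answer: -186527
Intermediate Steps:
E(-171) - 1*186559 = (-139 - 1*(-171)) - 1*186559 = (-139 + 171) - 186559 = 32 - 186559 = -186527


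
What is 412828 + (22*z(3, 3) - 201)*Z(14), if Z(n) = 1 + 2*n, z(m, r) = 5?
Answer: 410189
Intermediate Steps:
412828 + (22*z(3, 3) - 201)*Z(14) = 412828 + (22*5 - 201)*(1 + 2*14) = 412828 + (110 - 201)*(1 + 28) = 412828 - 91*29 = 412828 - 2639 = 410189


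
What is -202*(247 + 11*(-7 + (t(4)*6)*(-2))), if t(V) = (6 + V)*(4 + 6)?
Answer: 2632060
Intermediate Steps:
t(V) = 60 + 10*V (t(V) = (6 + V)*10 = 60 + 10*V)
-202*(247 + 11*(-7 + (t(4)*6)*(-2))) = -202*(247 + 11*(-7 + ((60 + 10*4)*6)*(-2))) = -202*(247 + 11*(-7 + ((60 + 40)*6)*(-2))) = -202*(247 + 11*(-7 + (100*6)*(-2))) = -202*(247 + 11*(-7 + 600*(-2))) = -202*(247 + 11*(-7 - 1200)) = -202*(247 + 11*(-1207)) = -202*(247 - 13277) = -202*(-13030) = 2632060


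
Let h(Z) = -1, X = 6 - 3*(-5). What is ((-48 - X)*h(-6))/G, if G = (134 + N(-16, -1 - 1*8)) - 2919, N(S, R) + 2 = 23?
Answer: -69/2764 ≈ -0.024964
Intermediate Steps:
X = 21 (X = 6 + 15 = 21)
N(S, R) = 21 (N(S, R) = -2 + 23 = 21)
G = -2764 (G = (134 + 21) - 2919 = 155 - 2919 = -2764)
((-48 - X)*h(-6))/G = ((-48 - 1*21)*(-1))/(-2764) = ((-48 - 21)*(-1))*(-1/2764) = -69*(-1)*(-1/2764) = 69*(-1/2764) = -69/2764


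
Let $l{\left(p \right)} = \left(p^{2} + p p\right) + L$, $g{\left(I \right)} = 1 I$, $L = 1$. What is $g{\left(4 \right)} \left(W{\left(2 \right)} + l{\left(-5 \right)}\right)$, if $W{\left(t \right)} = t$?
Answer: $212$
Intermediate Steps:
$g{\left(I \right)} = I$
$l{\left(p \right)} = 1 + 2 p^{2}$ ($l{\left(p \right)} = \left(p^{2} + p p\right) + 1 = \left(p^{2} + p^{2}\right) + 1 = 2 p^{2} + 1 = 1 + 2 p^{2}$)
$g{\left(4 \right)} \left(W{\left(2 \right)} + l{\left(-5 \right)}\right) = 4 \left(2 + \left(1 + 2 \left(-5\right)^{2}\right)\right) = 4 \left(2 + \left(1 + 2 \cdot 25\right)\right) = 4 \left(2 + \left(1 + 50\right)\right) = 4 \left(2 + 51\right) = 4 \cdot 53 = 212$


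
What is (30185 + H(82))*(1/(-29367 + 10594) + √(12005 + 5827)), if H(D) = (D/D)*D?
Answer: -30267/18773 + 60534*√4458 ≈ 4.0417e+6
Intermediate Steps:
H(D) = D (H(D) = 1*D = D)
(30185 + H(82))*(1/(-29367 + 10594) + √(12005 + 5827)) = (30185 + 82)*(1/(-29367 + 10594) + √(12005 + 5827)) = 30267*(1/(-18773) + √17832) = 30267*(-1/18773 + 2*√4458) = -30267/18773 + 60534*√4458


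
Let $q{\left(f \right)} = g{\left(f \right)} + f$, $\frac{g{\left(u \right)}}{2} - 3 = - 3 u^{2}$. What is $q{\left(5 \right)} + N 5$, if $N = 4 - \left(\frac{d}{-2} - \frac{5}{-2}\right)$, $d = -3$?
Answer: $-139$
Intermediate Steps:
$g{\left(u \right)} = 6 - 6 u^{2}$ ($g{\left(u \right)} = 6 + 2 \left(- 3 u^{2}\right) = 6 - 6 u^{2}$)
$q{\left(f \right)} = 6 + f - 6 f^{2}$ ($q{\left(f \right)} = \left(6 - 6 f^{2}\right) + f = 6 + f - 6 f^{2}$)
$N = 0$ ($N = 4 - \left(- \frac{3}{-2} - \frac{5}{-2}\right) = 4 - \left(\left(-3\right) \left(- \frac{1}{2}\right) - - \frac{5}{2}\right) = 4 - \left(\frac{3}{2} + \frac{5}{2}\right) = 4 - 4 = 0$)
$q{\left(5 \right)} + N 5 = \left(6 + 5 - 6 \cdot 5^{2}\right) + 0 \cdot 5 = \left(6 + 5 - 150\right) + 0 = -139 + 0 = -139$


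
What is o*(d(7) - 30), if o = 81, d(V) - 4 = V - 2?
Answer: -1701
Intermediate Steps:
d(V) = 2 + V (d(V) = 4 + (V - 2) = 4 + (-2 + V) = 2 + V)
o*(d(7) - 30) = 81*((2 + 7) - 30) = 81*(9 - 30) = 81*(-21) = -1701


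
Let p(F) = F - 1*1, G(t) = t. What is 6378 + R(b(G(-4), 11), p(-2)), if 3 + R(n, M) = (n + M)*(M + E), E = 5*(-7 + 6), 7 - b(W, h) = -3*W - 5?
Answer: 6399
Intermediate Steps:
p(F) = -1 + F (p(F) = F - 1 = -1 + F)
b(W, h) = 12 + 3*W (b(W, h) = 7 - (-3*W - 5) = 7 - (-5 - 3*W) = 7 + (5 + 3*W) = 12 + 3*W)
E = -5 (E = 5*(-1) = -5)
R(n, M) = -3 + (-5 + M)*(M + n) (R(n, M) = -3 + (n + M)*(M - 5) = -3 + (M + n)*(-5 + M) = -3 + (-5 + M)*(M + n))
6378 + R(b(G(-4), 11), p(-2)) = 6378 + (-3 + (-1 - 2)² - 5*(-1 - 2) - 5*(12 + 3*(-4)) + (-1 - 2)*(12 + 3*(-4))) = 6378 + (-3 + (-3)² - 5*(-3) - 5*(12 - 12) - 3*(12 - 12)) = 6378 + (-3 + 9 + 15 - 5*0 - 3*0) = 6378 + (-3 + 9 + 15 + 0 + 0) = 6378 + 21 = 6399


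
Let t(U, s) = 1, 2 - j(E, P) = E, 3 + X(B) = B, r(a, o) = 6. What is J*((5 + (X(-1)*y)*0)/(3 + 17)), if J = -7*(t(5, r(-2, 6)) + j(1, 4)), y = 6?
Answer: -7/2 ≈ -3.5000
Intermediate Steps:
X(B) = -3 + B
j(E, P) = 2 - E
J = -14 (J = -7*(1 + (2 - 1*1)) = -7*(1 + (2 - 1)) = -7*(1 + 1) = -7*2 = -14)
J*((5 + (X(-1)*y)*0)/(3 + 17)) = -14*(5 + ((-3 - 1)*6)*0)/(3 + 17) = -14*(5 - 4*6*0)/20 = -14*(5 - 24*0)/20 = -14*(5 + 0)/20 = -70/20 = -14*1/4 = -7/2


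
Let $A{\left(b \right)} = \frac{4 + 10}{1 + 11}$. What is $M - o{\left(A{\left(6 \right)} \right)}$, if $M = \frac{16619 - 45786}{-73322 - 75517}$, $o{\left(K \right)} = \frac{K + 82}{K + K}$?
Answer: $- \frac{73862323}{2083746} \approx -35.447$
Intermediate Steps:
$A{\left(b \right)} = \frac{7}{6}$ ($A{\left(b \right)} = \frac{14}{12} = 14 \cdot \frac{1}{12} = \frac{7}{6}$)
$o{\left(K \right)} = \frac{82 + K}{2 K}$
$M = \frac{29167}{148839}$ ($M = - \frac{29167}{-148839} = \left(-29167\right) \left(- \frac{1}{148839}\right) = \frac{29167}{148839} \approx 0.19596$)
$M - o{\left(A{\left(6 \right)} \right)} = \frac{29167}{148839} - \frac{82 + \frac{7}{6}}{2 \cdot \frac{7}{6}} = \frac{29167}{148839} - \frac{1}{2} \cdot \frac{6}{7} \cdot \frac{499}{6} = \frac{29167}{148839} - \frac{499}{14} = - \frac{73862323}{2083746}$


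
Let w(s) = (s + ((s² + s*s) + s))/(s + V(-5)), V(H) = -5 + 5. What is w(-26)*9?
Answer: -450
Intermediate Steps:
V(H) = 0
w(s) = (2*s + 2*s²)/s (w(s) = (s + ((s² + s*s) + s))/(s + 0) = (s + ((s² + s²) + s))/s = (s + (2*s² + s))/s = (s + (s + 2*s²))/s = (2*s + 2*s²)/s)
w(-26)*9 = (2 + 2*(-26))*9 = (2 - 52)*9 = -50*9 = -450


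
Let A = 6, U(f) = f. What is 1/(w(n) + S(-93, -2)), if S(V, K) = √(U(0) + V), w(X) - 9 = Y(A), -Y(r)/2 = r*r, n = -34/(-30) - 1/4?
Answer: -21/1354 - I*√93/4062 ≈ -0.01551 - 0.0023741*I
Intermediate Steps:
n = 53/60 (n = -34*(-1/30) - 1*¼ = 17/15 - ¼ = 53/60 ≈ 0.88333)
Y(r) = -2*r² (Y(r) = -2*r*r = -2*r²)
w(X) = -63 (w(X) = 9 - 2*6² = 9 - 2*36 = 9 - 72 = -63)
S(V, K) = √V (S(V, K) = √(0 + V) = √V)
1/(w(n) + S(-93, -2)) = 1/(-63 + √(-93)) = 1/(-63 + I*√93)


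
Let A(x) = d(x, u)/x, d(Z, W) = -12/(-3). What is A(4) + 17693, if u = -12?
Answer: 17694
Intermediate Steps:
d(Z, W) = 4 (d(Z, W) = -12*(-⅓) = 4)
A(x) = 4/x
A(4) + 17693 = 4/4 + 17693 = 4*(¼) + 17693 = 1 + 17693 = 17694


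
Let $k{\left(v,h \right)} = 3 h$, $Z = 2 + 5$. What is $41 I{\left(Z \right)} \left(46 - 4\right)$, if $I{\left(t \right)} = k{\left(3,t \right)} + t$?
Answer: $48216$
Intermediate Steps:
$Z = 7$
$I{\left(t \right)} = 4 t$ ($I{\left(t \right)} = 3 t + t = 4 t$)
$41 I{\left(Z \right)} \left(46 - 4\right) = 41 \cdot 4 \cdot 7 \left(46 - 4\right) = 41 \cdot 28 \left(46 - 4\right) = 1148 \cdot 42 = 48216$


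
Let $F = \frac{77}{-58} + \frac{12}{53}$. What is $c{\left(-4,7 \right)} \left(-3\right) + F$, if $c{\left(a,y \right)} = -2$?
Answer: $\frac{15059}{3074} \approx 4.8988$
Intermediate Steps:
$F = - \frac{3385}{3074}$ ($F = 77 \left(- \frac{1}{58}\right) + 12 \cdot \frac{1}{53} = - \frac{77}{58} + \frac{12}{53} = - \frac{3385}{3074} \approx -1.1012$)
$c{\left(-4,7 \right)} \left(-3\right) + F = \left(-2\right) \left(-3\right) - \frac{3385}{3074} = 6 - \frac{3385}{3074} = \frac{15059}{3074}$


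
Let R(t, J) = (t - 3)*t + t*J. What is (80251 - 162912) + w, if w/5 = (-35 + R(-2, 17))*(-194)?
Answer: -25431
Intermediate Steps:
R(t, J) = J*t + t*(-3 + t) (R(t, J) = (-3 + t)*t + J*t = t*(-3 + t) + J*t = J*t + t*(-3 + t))
w = 57230 (w = 5*((-35 - 2*(-3 + 17 - 2))*(-194)) = 5*((-35 - 2*12)*(-194)) = 5*((-35 - 24)*(-194)) = 5*(-59*(-194)) = 5*11446 = 57230)
(80251 - 162912) + w = (80251 - 162912) + 57230 = -82661 + 57230 = -25431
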